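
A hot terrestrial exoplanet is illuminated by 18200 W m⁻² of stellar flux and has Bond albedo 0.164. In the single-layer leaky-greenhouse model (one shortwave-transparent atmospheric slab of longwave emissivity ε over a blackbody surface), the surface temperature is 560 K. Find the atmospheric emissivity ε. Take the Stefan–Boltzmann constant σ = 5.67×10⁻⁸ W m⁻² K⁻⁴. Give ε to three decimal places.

TOA balance gives T_e = 508.9 K.
Inverting T_s⁴ = 2T_e⁴/(2−ε): (T_e/T_s)⁴ = 0.6822, so ε = 2(1 − 0.6822) = 0.6357.

0.636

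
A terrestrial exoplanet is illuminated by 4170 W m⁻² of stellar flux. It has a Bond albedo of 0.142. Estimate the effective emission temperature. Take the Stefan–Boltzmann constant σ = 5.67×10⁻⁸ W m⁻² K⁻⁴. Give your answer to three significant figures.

The planet absorbs (1−α)S over its disc πR² and re-emits over 4πR², so the mean absorbed flux is (1−0.142)·4170/4 = 894.5 W m⁻².
Set σT⁴ = 894.5 → T = (894.5/σ)^(1/4) = 354.4 K.

354 K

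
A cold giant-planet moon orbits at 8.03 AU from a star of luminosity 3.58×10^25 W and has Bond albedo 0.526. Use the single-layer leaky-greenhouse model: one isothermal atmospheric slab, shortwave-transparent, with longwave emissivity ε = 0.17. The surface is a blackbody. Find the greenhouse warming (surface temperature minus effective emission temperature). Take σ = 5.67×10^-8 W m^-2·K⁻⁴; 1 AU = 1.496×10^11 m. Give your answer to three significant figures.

1.01 K

d = 8.03 × 1.496×10^11 m = 1.201×10^12 m.
Spreading L over a sphere of radius d: S = 3.58×10^25/(4π·1.20×10^12²) = 1.974 W m^-2.
At the top of the atmosphere, σT_e⁴ = S(1−α)/4 = 0.2339 W m^-2, giving T_e = 45.07 K.
The surface balance (absorbed SW + ε·downward IR = σT_s⁴) with T_a⁴ = T_s⁴/2 reduces to T_s = T_e·[2/(2−ε)]^¼ = 46.08 K.
T_s − T_e = 46.08 − 45.07 = 1.012 K.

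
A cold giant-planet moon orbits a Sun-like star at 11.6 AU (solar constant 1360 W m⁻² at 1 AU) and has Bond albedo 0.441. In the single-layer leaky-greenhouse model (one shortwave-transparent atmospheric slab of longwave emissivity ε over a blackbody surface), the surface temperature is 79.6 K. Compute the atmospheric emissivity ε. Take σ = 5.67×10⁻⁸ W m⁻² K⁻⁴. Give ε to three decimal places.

0.759

Flux at the orbit: S = 1360/(11.6)² = 10.11 W m⁻².
First, T_e = [10.11·(1−0.441)/(4σ)]^(1/4) = 70.65 K.
Inverting T_s⁴ = 2T_e⁴/(2−ε): (T_e/T_s)⁴ = 0.6205, so ε = 2(1 − 0.6205) = 0.7590.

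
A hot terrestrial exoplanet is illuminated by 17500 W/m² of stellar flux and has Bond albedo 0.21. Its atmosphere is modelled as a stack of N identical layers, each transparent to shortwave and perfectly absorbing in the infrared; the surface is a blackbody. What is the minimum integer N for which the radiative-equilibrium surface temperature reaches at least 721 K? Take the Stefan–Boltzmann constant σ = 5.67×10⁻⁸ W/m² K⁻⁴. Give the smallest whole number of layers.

4

Top-of-atmosphere balance: σT_e⁴ = S(1−α)/4 = 3456 W/m² → T_e = 496.9 K.
T_s = (N+1)^(1/4)·T_e ≥ 721 K requires N+1 ≥ (T_s/T_e)⁴ = (721/496.9)⁴ = 4.433.
Rounding up, N = 4.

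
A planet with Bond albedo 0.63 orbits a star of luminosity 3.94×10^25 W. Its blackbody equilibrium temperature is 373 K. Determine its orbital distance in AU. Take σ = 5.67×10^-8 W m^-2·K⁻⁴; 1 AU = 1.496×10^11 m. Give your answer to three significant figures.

0.109 AU

Energy balance gives S = 4σT⁴/(1−α) = 11870 W m^-2.
From L = 4πd²S, d = √(3.94×10^25/(4π·11870)) = 1.626×10^10 m = 0.1087 AU.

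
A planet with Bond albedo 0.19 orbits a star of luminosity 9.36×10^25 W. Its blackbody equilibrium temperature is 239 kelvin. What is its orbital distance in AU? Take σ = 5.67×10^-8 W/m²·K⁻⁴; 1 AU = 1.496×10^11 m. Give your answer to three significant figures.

0.604 AU

Energy balance gives S = 4σT⁴/(1−α) = 913.6 W/m².
From L = 4πd²S, d = √(9.36×10^25/(4π·913.6)) = 9.029×10^10 m = 0.6036 AU.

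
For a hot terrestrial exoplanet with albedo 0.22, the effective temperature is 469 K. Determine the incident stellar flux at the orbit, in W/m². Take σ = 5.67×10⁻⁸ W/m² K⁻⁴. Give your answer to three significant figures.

From S(1−α)/4 = σT⁴: S = 4σT⁴/(1−α).
The emitted flux is σT⁴ = 2743 W/m².
So S = 4×2743/(1−0.22) = 14070 W/m².

14100 W/m²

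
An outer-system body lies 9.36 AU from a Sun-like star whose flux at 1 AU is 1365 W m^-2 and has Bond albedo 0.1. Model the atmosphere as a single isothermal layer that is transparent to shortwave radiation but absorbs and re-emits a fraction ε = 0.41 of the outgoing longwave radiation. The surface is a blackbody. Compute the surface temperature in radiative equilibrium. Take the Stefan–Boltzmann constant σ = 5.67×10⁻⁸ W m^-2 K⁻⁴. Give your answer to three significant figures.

93.9 kelvin

Flux at the orbit: S = 1365/(9.36)² = 15.58 W m^-2.
Effective emission temperature (TOA balance): σT_e⁴ = S(1−α)/4 = 3.506 W m^-2 → T_e = 88.67 K.
The surface balance (absorbed SW + ε·downward IR = σT_s⁴) with T_a⁴ = T_s⁴/2 reduces to T_s = T_e·[2/(2−ε)]^¼ = 93.91 K.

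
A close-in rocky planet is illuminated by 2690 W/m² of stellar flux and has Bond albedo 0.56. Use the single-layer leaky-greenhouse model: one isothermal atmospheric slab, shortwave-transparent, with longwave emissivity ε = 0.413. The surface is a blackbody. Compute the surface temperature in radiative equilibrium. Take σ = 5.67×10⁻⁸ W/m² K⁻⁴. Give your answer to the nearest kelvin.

Effective emission temperature (TOA balance): σT_e⁴ = S(1−α)/4 = 295.9 W/m² → T_e = 268.8 K.
The surface balance (absorbed SW + ε·downward IR = σT_s⁴) with T_a⁴ = T_s⁴/2 reduces to T_s = T_e·[2/(2−ε)]^¼ = 284.8 K.

285 K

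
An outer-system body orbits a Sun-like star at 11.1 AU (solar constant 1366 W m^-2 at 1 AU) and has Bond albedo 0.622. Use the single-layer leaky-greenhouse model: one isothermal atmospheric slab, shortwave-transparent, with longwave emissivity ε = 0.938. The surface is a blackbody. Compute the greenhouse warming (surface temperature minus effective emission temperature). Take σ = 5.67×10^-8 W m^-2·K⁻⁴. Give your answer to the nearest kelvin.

Flux at the orbit: S = 1366/(11.1)² = 11.09 W m^-2.
At the top of the atmosphere, σT_e⁴ = S(1−α)/4 = 1.048 W m^-2, giving T_e = 65.56 K.
The surface balance (absorbed SW + ε·downward IR = σT_s⁴) with T_a⁴ = T_s⁴/2 reduces to T_s = T_e·[2/(2−ε)]^¼ = 76.81 K.
Greenhouse warming: T_s − T_e = 11.24 K.

11 kelvin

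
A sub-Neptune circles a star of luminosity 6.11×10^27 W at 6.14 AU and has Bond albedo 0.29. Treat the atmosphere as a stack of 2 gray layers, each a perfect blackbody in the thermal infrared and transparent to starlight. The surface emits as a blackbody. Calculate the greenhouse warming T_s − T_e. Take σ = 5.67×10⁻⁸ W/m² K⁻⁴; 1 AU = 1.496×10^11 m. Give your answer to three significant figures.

65.1 K

d = 6.14 × 1.496×10^11 m = 9.185×10^11 m.
S = L/(4πd²) = 576.3 W/m².
OLR = S(1−α)/4 = 102.3 W/m²; the top layer radiates at T_e = 206.1 K.
T_s = (N+1)^(1/4)·T_e = 271.2 K.
So the greenhouse effect raises the surface by 271.2 − 206.1 = 65.14 K.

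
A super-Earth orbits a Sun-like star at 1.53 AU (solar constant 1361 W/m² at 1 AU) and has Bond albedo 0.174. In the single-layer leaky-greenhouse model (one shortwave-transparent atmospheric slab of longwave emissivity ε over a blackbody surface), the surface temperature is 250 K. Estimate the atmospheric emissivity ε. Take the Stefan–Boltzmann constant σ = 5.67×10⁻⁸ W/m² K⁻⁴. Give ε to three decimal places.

0.916

Irradiance scales as 1/d², so S = 1361 W/m² × (1/1.53)² = 581.4 W/m².
TOA balance gives T_e = 214.5 K.
Inverting T_s⁴ = 2T_e⁴/(2−ε): (T_e/T_s)⁴ = 0.5421, so ε = 2(1 − 0.5421) = 0.9159.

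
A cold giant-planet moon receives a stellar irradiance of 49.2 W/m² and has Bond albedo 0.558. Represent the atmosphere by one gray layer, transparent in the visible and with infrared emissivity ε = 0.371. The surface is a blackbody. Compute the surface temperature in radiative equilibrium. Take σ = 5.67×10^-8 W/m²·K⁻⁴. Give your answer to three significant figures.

At the top of the atmosphere, σT_e⁴ = S(1−α)/4 = 5.437 W/m², giving T_e = 98.95 K.
The surface balance (absorbed SW + ε·downward IR = σT_s⁴) with T_a⁴ = T_s⁴/2 reduces to T_s = T_e·[2/(2−ε)]^¼ = 104.2 K.

104 K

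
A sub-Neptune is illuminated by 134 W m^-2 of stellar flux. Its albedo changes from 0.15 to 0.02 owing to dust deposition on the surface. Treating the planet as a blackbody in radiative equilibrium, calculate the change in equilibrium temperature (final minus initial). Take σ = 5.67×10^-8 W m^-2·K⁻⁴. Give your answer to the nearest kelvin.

Initial: T₁ = [S(1−0.15)/(4σ)]^(1/4) = 149.7 K.
After:  T₂ = [134.0·0.98/(4σ)]^(1/4) = 155.1 K.
Change: 155.1 − 149.7 = 5.422 K.

5 K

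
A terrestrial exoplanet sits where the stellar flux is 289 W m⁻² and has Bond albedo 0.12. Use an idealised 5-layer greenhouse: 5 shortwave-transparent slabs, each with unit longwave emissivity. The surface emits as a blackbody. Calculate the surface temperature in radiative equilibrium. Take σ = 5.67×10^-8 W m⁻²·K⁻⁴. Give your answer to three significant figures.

OLR = S(1−α)/4 = 63.58 W m⁻²; the top layer radiates at T_e = 183.0 K.
For an N-layer opaque stack, T_s⁴ = (N+1)T_e⁴, hence T_s = (6)^(1/4)×183.0 K = 286.4 K.

286 K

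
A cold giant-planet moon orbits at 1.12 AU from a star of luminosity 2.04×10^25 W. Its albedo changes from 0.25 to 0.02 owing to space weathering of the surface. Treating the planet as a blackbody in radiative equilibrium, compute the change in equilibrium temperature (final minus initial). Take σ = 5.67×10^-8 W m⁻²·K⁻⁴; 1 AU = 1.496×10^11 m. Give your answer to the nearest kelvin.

Orbital distance: d = 1.12 AU = 1.676×10^11 m.
S = L/(4πd²) = 57.83 W m⁻².
Before: T₁ = [57.83·0.75/(4σ)]^(1/4) = 117.6 K.
Final:   T₂ = [S(1−0.02)/(4σ)]^(1/4) = 125.7 K.
Change: 125.7 − 117.6 = 8.132 K.

8 K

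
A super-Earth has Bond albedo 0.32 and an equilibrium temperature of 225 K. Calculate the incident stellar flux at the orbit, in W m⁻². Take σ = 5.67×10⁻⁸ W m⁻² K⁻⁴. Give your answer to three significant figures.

Invert the energy balance for S: S = 4σT⁴/(1−α).
σT⁴ = 5.67×10⁻⁸·(225)⁴ = 145.3 W m⁻².
So S = 4×145.3/(1−0.32) = 854.8 W m⁻².

855 W m⁻²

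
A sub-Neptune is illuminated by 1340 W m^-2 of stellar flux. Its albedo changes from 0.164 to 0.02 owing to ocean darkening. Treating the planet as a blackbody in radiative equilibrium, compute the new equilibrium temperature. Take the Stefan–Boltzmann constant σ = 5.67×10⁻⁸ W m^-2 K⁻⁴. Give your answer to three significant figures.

New equilibrium: T₂ = [(1−0.02)·1340/(4σ)]^(1/4) = 275.8 K.

276 K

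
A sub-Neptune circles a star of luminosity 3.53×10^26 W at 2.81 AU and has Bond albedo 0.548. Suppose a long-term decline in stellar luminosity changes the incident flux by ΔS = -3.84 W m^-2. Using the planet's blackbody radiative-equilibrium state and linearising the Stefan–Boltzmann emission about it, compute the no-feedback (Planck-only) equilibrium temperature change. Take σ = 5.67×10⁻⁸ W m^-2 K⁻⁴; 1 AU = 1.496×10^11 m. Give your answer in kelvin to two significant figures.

-0.81 K

Orbital distance: d = 2.81 AU = 4.204×10^11 m.
Spreading L over a sphere of radius d: S = 3.53×10^26/(4π·4.20×10^11²) = 159.0 W m^-2.
Unperturbed T_e = [159.0·(1−0.548)/(4σ)]^¼ = 133.4 K.
ΔF = Δ[S(1−α)]/4 = (1−0.548)·-3.84/4 = -0.4339 W m^-2.
Linearising σT⁴ gives d(σT⁴)/dT = 4σT_e³ = 0.5386 W m^-2 per K.
ΔT₀ = ΔF/λ_P = -0.4339/0.5386 = -0.806 K.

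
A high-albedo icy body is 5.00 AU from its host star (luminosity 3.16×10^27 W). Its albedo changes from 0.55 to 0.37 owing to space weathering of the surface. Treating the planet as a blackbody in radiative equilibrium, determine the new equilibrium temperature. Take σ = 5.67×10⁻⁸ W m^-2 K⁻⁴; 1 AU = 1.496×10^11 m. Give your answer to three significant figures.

188 K

d = 5.00 × 1.496×10^11 m = 7.480×10^11 m.
S = L/(4πd²) = 449.4 W m^-2.
New equilibrium: T₂ = [(1−0.37)·449.4/(4σ)]^(1/4) = 188.0 K.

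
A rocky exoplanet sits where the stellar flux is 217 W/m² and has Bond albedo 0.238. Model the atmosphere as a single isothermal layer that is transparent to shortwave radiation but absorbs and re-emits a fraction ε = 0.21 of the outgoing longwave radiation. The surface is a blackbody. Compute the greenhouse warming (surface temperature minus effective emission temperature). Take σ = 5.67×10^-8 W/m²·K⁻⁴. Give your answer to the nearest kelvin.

Effective emission temperature (TOA balance): σT_e⁴ = S(1−α)/4 = 41.34 W/m² → T_e = 164.3 K.
For a single slab of emissivity ε, T_s⁴ = 2T_e⁴/(2−ε); thus T_s = 164.3·(1.117)^(1/4) = 168.9 K.
Greenhouse warming: T_s − T_e = 4.621 K.

5 K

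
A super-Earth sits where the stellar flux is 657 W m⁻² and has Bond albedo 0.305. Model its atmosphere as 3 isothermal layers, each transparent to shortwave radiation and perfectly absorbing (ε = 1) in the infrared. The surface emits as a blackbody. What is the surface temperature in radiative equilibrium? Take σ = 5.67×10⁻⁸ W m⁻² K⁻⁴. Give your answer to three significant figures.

300 K

The effective emission temperature is T_e = [S(1−α)/(4σ)]^¼ = 211.8 K.
Layer-by-layer balance gives σT_s⁴ = (N+1)σT_e⁴, so T_s = 4^¼·211.8 = 299.6 K.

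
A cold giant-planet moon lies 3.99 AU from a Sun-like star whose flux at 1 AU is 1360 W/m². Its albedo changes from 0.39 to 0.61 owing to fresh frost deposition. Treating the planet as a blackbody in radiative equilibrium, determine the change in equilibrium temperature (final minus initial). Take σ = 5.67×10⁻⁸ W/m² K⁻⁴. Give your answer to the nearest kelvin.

Flux at the orbit: S = 1360/(3.99)² = 85.43 W/m².
With α = 0.39, T₁ = 123.1 K.
After:  T₂ = [85.43·0.39/(4σ)]^(1/4) = 110.1 K.
ΔT = T₂ − T₁ = -13.03 K.

-13 K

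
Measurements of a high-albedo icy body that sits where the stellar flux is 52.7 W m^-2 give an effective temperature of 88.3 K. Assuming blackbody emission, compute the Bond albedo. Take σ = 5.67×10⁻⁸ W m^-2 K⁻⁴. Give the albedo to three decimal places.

0.738

Rearranging the radiative balance, α = 1 − 4σT⁴/S.
σT⁴ = 3.447 W m^-2, so 4σT⁴ = 13.79 W m^-2.
1−α = 13.79/52.70 = 0.2616, so α = 0.7384.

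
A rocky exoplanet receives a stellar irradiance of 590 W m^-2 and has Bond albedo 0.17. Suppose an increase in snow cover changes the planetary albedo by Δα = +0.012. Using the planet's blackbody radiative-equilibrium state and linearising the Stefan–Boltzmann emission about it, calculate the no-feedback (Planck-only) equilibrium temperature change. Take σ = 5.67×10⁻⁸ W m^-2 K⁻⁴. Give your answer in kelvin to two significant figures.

Unperturbed T_e = [590.0·(1−0.17)/(4σ)]^¼ = 215.6 K.
TOA radiative forcing: ΔF = −S·Δα/4 = −590.0·(+0.012)/4 = -1.770 W m^-2.
The Planck feedback parameter is 4σT_e³ = 2.272 W m^-2/K.
Hence the no-feedback warming is ΔF/(4σT_e³) = -0.779 K.

-0.78 kelvin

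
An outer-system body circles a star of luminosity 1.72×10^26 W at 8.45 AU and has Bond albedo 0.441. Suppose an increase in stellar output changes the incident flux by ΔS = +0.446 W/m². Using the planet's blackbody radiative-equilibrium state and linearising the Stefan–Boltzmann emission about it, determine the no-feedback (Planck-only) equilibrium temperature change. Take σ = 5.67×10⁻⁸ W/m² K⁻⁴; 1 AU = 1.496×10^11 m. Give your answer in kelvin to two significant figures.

0.88 K

Orbital distance: d = 8.45 AU = 1.264×10^12 m.
S = L/(4πd²) = 8.565 W/m².
Reference equilibrium: T_e = [S(1−α)/(4σ)]^(1/4) = 67.78 K.
Only a fraction (1−α) is absorbed and it's spread over 4πR², so ΔF = (1−α)ΔS/4 = 0.06233 W/m².
The Planck feedback parameter is 4σT_e³ = 0.07064 W/m²/K.
So ΔT₀ = 0.06233/0.07064 = 0.882 K.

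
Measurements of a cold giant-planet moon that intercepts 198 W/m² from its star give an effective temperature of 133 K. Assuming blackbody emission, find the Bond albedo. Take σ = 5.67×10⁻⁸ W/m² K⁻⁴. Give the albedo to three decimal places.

0.642

Energy balance: S(1−α)/4 = σT⁴, so 1−α = 4σT⁴/S.
σT⁴ = 17.74 W/m², so 4σT⁴ = 70.97 W/m².
Hence α = 1 − 70.97/198.0 = 0.6416.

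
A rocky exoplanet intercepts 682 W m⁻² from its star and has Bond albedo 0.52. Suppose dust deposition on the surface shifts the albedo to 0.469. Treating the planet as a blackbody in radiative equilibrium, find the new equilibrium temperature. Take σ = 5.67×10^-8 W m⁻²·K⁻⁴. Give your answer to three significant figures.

With the new albedo, S(1−α₂)/4 = 90.54 W m⁻², so T₂ = 199.9 K.

200 K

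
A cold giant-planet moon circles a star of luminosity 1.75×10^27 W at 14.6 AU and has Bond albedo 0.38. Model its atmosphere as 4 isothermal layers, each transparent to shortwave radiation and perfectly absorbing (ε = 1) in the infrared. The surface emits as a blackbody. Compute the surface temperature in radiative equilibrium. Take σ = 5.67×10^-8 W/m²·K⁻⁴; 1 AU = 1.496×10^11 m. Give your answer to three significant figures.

d = 14.6 × 1.496×10^11 m = 2.184×10^12 m.
Spreading L over a sphere of radius d: S = 1.75×10^27/(4π·2.18×10^12²) = 29.19 W/m².
The effective emission temperature is T_e = [S(1−α)/(4σ)]^¼ = 94.52 K.
For an N-layer opaque stack, T_s⁴ = (N+1)T_e⁴, hence T_s = (5)^(1/4)×94.52 K = 141.3 K.

141 K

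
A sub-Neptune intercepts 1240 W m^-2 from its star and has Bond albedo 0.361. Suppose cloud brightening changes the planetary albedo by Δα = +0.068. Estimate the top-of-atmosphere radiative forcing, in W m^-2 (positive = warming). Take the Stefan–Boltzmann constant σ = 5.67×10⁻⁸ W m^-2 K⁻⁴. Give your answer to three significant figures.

ΔF = −(S/4)Δα = −(1240/4)×(+0.068) = -21.08 W m^-2.

-21.1 W m^-2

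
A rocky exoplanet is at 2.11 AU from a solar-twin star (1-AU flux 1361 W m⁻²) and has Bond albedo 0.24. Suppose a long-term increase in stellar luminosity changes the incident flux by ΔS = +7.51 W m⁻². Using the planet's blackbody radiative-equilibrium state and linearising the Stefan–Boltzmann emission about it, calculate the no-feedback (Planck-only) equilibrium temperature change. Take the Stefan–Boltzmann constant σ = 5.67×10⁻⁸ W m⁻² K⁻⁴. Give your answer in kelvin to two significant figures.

1.1 kelvin

By the inverse-square law, S = 1361/2.11² = 305.7 W m⁻².
The baseline emission temperature is T_e = 178.9 K.
ΔF = Δ[S(1−α)]/4 = (1−0.24)·+7.51/4 = 1.427 W m⁻².
The Planck feedback parameter is 4σT_e³ = 1.299 W m⁻²/K.
So ΔT₀ = 1.427/1.299 = 1.10 K.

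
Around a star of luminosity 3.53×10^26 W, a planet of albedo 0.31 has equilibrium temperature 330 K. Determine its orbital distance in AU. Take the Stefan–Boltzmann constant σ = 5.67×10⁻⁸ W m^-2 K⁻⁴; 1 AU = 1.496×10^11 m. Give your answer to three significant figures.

Required flux: S = 4σT⁴/(1−α) = 3898 W m^-2.
From L = 4πd²S, d = √(3.53×10^26/(4π·3898)) = 8.489×10^10 m = 0.5674 AU.

0.567 AU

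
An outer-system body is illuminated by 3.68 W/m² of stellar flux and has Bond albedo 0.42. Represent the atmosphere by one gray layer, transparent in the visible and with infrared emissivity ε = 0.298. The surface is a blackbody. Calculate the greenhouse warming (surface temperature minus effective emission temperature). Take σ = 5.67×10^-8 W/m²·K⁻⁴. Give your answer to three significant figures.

2.28 K

At the top of the atmosphere, σT_e⁴ = S(1−α)/4 = 0.5336 W/m², giving T_e = 55.39 K.
Surface balance with a leaky layer gives σT_s⁴ = σT_e⁴·2/(2−ε), so T_s = T_e·[2/(2−0.298)]^(1/4) = 57.67 K.
T_s − T_e = 57.67 − 55.39 = 2.280 K.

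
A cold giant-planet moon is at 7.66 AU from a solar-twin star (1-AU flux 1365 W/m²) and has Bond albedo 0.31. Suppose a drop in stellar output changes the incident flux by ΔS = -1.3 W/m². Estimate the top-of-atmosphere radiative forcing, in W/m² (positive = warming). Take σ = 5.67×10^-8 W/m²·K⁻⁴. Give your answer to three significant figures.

Flux at the orbit: S = 1365/(7.66)² = 23.26 W/m².
ΔF = Δ[S(1−α)]/4 = (1−0.31)·-1.3/4 = -0.2242 W/m².

-0.224 W/m²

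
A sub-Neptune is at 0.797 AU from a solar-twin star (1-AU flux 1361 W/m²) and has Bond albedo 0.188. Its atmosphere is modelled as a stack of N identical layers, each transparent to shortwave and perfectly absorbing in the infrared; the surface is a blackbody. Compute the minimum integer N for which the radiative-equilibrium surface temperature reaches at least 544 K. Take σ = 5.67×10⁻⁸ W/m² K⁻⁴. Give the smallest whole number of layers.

11

Irradiance scales as 1/d², so S = 1361 W/m² × (1/0.797)² = 2143 W/m².
The effective emission temperature is T_e = [S(1−α)/(4σ)]^¼ = 295.9 K.
T_s = (N+1)^(1/4)·T_e ≥ 544 K requires N+1 ≥ (T_s/T_e)⁴ = (544/295.9)⁴ = 11.417.
The minimum whole number is N = 11.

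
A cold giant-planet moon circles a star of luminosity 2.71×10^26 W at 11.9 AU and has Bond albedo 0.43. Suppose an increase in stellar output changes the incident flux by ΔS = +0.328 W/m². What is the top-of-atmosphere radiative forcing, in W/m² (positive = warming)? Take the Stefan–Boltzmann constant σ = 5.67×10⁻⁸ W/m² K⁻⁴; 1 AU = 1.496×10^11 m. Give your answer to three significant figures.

Orbital distance: d = 11.9 AU = 1.780×10^12 m.
Flux at the orbit: S = L/(4πd²) = 2.71×10^26/(4π·(1.78×10^12)²) = 6.805 W/m².
Only a fraction (1−α) is absorbed and it's spread over 4πR², so ΔF = (1−α)ΔS/4 = 0.04674 W/m².

0.0467 W/m²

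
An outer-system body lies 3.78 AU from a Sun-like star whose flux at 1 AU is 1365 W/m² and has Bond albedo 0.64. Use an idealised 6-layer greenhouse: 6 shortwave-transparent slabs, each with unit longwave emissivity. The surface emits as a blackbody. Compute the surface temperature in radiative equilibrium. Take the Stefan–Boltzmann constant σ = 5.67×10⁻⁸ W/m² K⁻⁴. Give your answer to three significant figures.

180 K

Irradiance scales as 1/d², so S = 1365 W/m² × (1/3.78)² = 95.53 W/m².
OLR = S(1−α)/4 = 8.598 W/m²; the top layer radiates at T_e = 111.0 K.
For an N-layer opaque stack, T_s⁴ = (N+1)T_e⁴, hence T_s = (7)^(1/4)×111.0 K = 180.5 K.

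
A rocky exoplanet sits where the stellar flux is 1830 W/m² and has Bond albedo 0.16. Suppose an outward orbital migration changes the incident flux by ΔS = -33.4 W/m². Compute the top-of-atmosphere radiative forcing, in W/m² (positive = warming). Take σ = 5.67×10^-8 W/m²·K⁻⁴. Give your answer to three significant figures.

-7.01 W/m²

ΔF = Δ[S(1−α)]/4 = (1−0.16)·-33.4/4 = -7.014 W/m².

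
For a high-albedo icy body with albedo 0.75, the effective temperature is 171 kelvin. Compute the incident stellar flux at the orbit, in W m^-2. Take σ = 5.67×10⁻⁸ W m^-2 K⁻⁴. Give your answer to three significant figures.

From S(1−α)/4 = σT⁴: S = 4σT⁴/(1−α).
σT⁴ = 5.67×10⁻⁸·(171)⁴ = 48.48 W m^-2.
So S = 4×48.48/(1−0.75) = 775.7 W m^-2.

776 W m^-2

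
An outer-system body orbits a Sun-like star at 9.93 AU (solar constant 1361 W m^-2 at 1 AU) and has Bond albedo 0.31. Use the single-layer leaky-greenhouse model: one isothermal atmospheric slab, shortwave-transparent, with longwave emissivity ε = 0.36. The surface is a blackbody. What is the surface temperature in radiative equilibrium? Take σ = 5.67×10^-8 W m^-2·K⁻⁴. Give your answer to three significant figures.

84.6 kelvin

Flux at the orbit: S = 1361/(9.93)² = 13.80 W m^-2.
The planet radiates to space at T_e = [S(1−α)/(4σ)]^(1/4) = 80.50 K.
The surface balance (absorbed SW + ε·downward IR = σT_s⁴) with T_a⁴ = T_s⁴/2 reduces to T_s = T_e·[2/(2−ε)]^¼ = 84.59 K.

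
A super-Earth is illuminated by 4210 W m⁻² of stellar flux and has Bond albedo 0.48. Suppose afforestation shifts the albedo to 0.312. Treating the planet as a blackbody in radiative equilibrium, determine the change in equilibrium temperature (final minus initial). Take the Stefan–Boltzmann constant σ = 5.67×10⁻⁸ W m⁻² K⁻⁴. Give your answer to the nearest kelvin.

Initial: T₁ = [S(1−0.48)/(4σ)]^(1/4) = 313.4 K.
After:  T₂ = [4210·0.688/(4σ)]^(1/4) = 336.2 K.
ΔT = T₂ − T₁ = 22.72 K.

23 K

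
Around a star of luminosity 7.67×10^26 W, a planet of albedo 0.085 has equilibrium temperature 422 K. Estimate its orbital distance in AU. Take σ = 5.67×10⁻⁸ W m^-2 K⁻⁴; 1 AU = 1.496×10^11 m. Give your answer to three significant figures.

0.589 AU

Energy balance gives S = 4σT⁴/(1−α) = 7861 W m^-2.
S = L/(4πd²) → d = √(L/4πS) = √(7.67×10^26/(4π·7861)) = 8.812×10^10 m = 0.5890 AU.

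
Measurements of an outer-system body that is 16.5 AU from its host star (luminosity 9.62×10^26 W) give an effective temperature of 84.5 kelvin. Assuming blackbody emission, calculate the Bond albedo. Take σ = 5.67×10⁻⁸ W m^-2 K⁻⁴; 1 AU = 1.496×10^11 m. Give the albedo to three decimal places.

d = 16.5 × 1.496×10^11 m = 2.468×10^12 m.
Flux at the orbit: S = L/(4πd²) = 9.62×10^26/(4π·(2.47×10^12)²) = 12.56 W m^-2.
From σT⁴ = S(1−α)/4 we invert for α: 1−α = 4σT⁴/S.
4σT⁴ = 4·5.67×10⁻⁸·(84.5)⁴ = 11.56 W m^-2.
Hence α = 1 − 11.56/12.56 = 0.0797.

0.080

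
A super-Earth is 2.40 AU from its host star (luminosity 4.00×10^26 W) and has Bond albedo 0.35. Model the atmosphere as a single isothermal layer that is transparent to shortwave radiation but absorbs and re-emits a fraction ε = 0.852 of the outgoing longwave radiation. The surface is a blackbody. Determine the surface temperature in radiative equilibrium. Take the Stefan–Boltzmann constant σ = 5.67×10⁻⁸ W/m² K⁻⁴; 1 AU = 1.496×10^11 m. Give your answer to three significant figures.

187 K

Orbital distance: d = 2.40 AU = 3.590×10^11 m.
Spreading L over a sphere of radius d: S = 4.00×10^26/(4π·3.59×10^11²) = 246.9 W/m².
At the top of the atmosphere, σT_e⁴ = S(1−α)/4 = 40.13 W/m², giving T_e = 163.1 K.
For a single slab of emissivity ε, T_s⁴ = 2T_e⁴/(2−ε); thus T_s = 163.1·(1.742)^(1/4) = 187.4 K.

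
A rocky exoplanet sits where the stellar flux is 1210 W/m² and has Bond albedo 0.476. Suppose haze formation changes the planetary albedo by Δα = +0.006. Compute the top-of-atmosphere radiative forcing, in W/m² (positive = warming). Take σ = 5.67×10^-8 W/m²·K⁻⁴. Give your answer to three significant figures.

The change in absorbed flux is Δ[S(1−α)/4] = −SΔα/4 = -1.815 W/m².

-1.81 W/m²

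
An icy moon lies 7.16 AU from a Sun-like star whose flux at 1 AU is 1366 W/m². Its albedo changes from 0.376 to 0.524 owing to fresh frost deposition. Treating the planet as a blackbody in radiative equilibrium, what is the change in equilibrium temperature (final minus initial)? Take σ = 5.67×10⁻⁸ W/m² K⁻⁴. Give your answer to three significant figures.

-6.06 K

By the inverse-square law, S = 1366/7.16² = 26.65 W/m².
With α = 0.376, T₁ = 92.53 K.
With α = 0.524, T₂ = 86.48 K.
ΔT = T₂ − T₁ = -6.056 K.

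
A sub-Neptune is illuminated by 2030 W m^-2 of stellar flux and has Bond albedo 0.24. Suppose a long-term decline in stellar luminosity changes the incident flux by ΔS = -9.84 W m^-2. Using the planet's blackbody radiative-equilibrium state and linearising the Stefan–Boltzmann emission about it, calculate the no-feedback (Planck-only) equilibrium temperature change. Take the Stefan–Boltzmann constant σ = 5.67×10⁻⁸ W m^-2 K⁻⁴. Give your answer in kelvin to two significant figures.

Reference equilibrium: T_e = [S(1−α)/(4σ)]^(1/4) = 287.2 K.
ΔF = Δ[S(1−α)]/4 = (1−0.24)·-9.84/4 = -1.870 W m^-2.
Planck response: λ_P = 4σT_e³ = 4·5.67×10⁻⁸·(287.2)³ = 5.372 W m^-2/K.
So ΔT₀ = -1.870/5.372 = -0.348 K.

-0.35 K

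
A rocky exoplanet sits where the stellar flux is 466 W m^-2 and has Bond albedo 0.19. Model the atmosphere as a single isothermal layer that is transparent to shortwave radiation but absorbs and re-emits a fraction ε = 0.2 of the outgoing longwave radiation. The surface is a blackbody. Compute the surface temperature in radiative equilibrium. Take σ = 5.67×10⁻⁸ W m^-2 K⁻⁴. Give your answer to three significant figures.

At the top of the atmosphere, σT_e⁴ = S(1−α)/4 = 94.37 W m^-2, giving T_e = 202.0 K.
The surface balance (absorbed SW + ε·downward IR = σT_s⁴) with T_a⁴ = T_s⁴/2 reduces to T_s = T_e·[2/(2−ε)]^¼ = 207.4 K.

207 K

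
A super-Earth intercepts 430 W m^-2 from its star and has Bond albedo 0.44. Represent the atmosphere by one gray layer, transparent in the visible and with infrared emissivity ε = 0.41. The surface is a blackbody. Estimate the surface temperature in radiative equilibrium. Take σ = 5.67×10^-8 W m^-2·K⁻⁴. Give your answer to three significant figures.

191 K

Effective emission temperature (TOA balance): σT_e⁴ = S(1−α)/4 = 60.20 W m^-2 → T_e = 180.5 K.
Surface balance with a leaky layer gives σT_s⁴ = σT_e⁴·2/(2−ε), so T_s = T_e·[2/(2−0.41)]^(1/4) = 191.2 K.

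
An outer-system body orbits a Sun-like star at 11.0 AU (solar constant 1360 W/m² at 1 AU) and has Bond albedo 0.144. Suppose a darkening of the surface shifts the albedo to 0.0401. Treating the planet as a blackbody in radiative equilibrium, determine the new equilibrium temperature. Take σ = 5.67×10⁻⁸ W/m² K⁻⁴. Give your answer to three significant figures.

83.0 kelvin

Flux at the orbit: S = 1360/(11.0)² = 11.24 W/m².
T₂ = [S(1−α₂)/(4σ)]^(1/4) = [11.24·0.96/(4σ)]^(1/4) = 83.05 K.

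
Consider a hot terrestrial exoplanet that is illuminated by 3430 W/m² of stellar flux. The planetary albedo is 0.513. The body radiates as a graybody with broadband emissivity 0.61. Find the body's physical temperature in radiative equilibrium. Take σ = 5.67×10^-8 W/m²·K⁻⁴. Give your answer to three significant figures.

The planet absorbs (1−α)S over its disc πR² and re-emits over 4πR², so the mean absorbed flux is (1−0.513)·3430/4 = 417.6 W/m².
Equating to εσT⁴ with ε = 0.61: T = (417.6/0.61σ)^(1/4) = 331.5 K.

331 K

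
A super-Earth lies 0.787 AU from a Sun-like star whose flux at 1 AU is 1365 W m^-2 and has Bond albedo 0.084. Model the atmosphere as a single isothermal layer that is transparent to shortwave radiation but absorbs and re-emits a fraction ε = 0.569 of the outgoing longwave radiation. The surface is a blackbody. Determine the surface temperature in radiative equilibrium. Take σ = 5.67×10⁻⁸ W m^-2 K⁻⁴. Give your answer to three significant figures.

Flux at the orbit: S = 1365/(0.787)² = 2204 W m^-2.
At the top of the atmosphere, σT_e⁴ = S(1−α)/4 = 504.7 W m^-2, giving T_e = 307.2 K.
Surface balance with a leaky layer gives σT_s⁴ = σT_e⁴·2/(2−ε), so T_s = T_e·[2/(2−0.569)]^(1/4) = 334.0 K.

334 kelvin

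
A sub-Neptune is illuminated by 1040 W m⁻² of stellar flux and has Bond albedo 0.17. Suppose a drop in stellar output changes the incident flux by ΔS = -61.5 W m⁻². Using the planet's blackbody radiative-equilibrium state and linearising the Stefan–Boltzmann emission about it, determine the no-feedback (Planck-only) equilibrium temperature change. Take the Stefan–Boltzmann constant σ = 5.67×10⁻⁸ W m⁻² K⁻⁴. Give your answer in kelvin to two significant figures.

The baseline emission temperature is T_e = 248.4 K.
ΔF = Δ[S(1−α)]/4 = (1−0.17)·-61.5/4 = -12.76 W m⁻².
The Planck feedback parameter is 4σT_e³ = 3.475 W m⁻²/K.
So ΔT₀ = -12.76/3.475 = -3.67 K.

-3.7 kelvin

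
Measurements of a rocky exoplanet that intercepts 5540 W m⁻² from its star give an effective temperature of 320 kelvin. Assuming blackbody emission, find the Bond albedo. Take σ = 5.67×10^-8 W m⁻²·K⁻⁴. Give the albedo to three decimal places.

Energy balance: S(1−α)/4 = σT⁴, so 1−α = 4σT⁴/S.
σT⁴ = 594.5 W m⁻², so 4σT⁴ = 2378 W m⁻².
Hence α = 1 − 2378/5540 = 0.5707.

0.571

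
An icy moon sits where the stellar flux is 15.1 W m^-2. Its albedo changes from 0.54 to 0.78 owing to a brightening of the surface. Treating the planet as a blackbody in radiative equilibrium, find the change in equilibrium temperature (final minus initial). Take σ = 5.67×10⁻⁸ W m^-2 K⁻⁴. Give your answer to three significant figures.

Before: T₁ = [15.10·0.46/(4σ)]^(1/4) = 74.39 K.
Final:   T₂ = [S(1−0.78)/(4σ)]^(1/4) = 61.86 K.
Change: 61.86 − 74.39 = -12.53 K.

-12.5 kelvin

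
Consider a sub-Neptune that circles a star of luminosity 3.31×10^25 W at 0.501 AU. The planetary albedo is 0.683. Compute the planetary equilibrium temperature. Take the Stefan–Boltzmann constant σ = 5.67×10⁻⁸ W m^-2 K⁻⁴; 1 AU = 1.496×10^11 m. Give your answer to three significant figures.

160 K

Orbital distance: d = 0.501 AU = 7.495×10^10 m.
S = L/(4πd²) = 468.9 W m^-2.
Absorbed flux (global mean): S(1−α)/4 = 468.9·0.317/4 = 37.16 W m^-2.
In equilibrium σT⁴ equals this, so T = 160.0 K.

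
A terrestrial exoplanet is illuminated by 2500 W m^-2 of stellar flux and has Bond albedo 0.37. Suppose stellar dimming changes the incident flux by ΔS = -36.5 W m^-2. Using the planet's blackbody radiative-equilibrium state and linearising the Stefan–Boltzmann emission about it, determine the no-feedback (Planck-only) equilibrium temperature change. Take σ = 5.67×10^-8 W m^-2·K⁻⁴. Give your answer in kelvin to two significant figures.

Reference equilibrium: T_e = [S(1−α)/(4σ)]^(1/4) = 288.7 K.
TOA radiative forcing: ΔF = (1−α)ΔS/4 = 0.63·(-36.5)/4 = -5.749 W m^-2.
Linearising σT⁴ gives d(σT⁴)/dT = 4σT_e³ = 5.456 W m^-2 per K.
So ΔT₀ = -5.749/5.456 = -1.05 K.

-1.1 K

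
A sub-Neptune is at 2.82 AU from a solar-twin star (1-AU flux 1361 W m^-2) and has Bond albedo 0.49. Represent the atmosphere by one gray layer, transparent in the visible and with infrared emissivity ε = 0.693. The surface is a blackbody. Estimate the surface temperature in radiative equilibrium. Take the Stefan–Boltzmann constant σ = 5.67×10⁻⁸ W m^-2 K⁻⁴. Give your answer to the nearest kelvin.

156 K

Irradiance scales as 1/d², so S = 1361 W m^-2 × (1/2.82)² = 171.1 W m^-2.
The planet radiates to space at T_e = [S(1−α)/(4σ)]^(1/4) = 140.1 K.
For a single slab of emissivity ε, T_s⁴ = 2T_e⁴/(2−ε); thus T_s = 140.1·(1.53)^(1/4) = 155.8 K.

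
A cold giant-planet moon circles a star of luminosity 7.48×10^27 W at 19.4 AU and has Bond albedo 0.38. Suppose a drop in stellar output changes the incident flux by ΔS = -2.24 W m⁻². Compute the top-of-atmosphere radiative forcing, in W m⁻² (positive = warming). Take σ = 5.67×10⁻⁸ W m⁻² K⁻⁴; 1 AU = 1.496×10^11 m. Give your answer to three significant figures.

d = 19.4 × 1.496×10^11 m = 2.902×10^12 m.
Flux at the orbit: S = L/(4πd²) = 7.48×10^27/(4π·(2.90×10^12)²) = 70.67 W m⁻².
ΔF = Δ[S(1−α)]/4 = (1−0.38)·-2.24/4 = -0.3472 W m⁻².

-0.347 W m⁻²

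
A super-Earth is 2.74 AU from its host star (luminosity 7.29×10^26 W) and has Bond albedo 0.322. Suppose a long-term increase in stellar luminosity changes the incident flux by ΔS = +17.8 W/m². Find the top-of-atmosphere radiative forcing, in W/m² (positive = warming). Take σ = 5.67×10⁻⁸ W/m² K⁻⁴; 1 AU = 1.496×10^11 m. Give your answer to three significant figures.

3.02 W/m²

d = 2.74 × 1.496×10^11 m = 4.099×10^11 m.
S = L/(4πd²) = 345.3 W/m².
ΔF = Δ[S(1−α)]/4 = (1−0.322)·+17.8/4 = 3.017 W/m².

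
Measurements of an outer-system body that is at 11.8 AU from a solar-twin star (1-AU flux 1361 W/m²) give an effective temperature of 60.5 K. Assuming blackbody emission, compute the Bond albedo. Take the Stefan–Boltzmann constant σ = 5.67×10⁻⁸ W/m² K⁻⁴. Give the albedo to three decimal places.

0.689

Flux at the orbit: S = 1361/(11.8)² = 9.774 W/m².
From σT⁴ = S(1−α)/4 we invert for α: 1−α = 4σT⁴/S.
σT⁴ = 0.7596 W/m², so 4σT⁴ = 3.039 W/m².
Hence α = 1 − 3.039/9.774 = 0.6891.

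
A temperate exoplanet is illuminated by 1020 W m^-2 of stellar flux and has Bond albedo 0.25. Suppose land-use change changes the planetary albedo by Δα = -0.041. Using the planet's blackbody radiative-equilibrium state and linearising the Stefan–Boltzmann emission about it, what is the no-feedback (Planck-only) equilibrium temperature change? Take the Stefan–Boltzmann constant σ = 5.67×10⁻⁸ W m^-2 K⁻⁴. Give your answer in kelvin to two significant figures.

The baseline emission temperature is T_e = 241.0 K.
The change in absorbed flux is Δ[S(1−α)/4] = −SΔα/4 = 10.46 W m^-2.
Linearising σT⁴ gives d(σT⁴)/dT = 4σT_e³ = 3.174 W m^-2 per K.
Hence the no-feedback warming is ΔF/(4σT_e³) = 3.29 K.

3.3 kelvin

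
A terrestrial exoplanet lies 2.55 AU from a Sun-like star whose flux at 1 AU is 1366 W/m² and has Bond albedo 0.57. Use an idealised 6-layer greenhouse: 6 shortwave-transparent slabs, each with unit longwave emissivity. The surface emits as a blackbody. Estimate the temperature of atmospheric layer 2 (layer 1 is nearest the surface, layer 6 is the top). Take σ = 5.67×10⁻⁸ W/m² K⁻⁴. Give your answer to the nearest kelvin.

211 K

Irradiance scales as 1/d², so S = 1366 W/m² × (1/2.55)² = 210.1 W/m².
Top-of-atmosphere balance: σT_e⁴ = S(1−α)/4 = 22.58 W/m² → T_e = 141.3 K.
In the N-layer model, layer k (counted from the surface) has T_k = (N+1−k)^(1/4)·T_e.
T_2 = (5)^(1/4)·141.3 = 211.2 K.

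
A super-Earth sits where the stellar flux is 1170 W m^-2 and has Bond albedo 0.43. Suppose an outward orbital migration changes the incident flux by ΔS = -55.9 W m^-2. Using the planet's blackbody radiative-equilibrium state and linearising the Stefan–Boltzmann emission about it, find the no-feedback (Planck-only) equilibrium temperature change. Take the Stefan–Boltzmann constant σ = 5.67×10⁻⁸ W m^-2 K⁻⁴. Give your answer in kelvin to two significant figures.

-2.8 K

Reference equilibrium: T_e = [S(1−α)/(4σ)]^(1/4) = 232.9 K.
ΔF = Δ[S(1−α)]/4 = (1−0.43)·-55.9/4 = -7.966 W m^-2.
Planck response: λ_P = 4σT_e³ = 4·5.67×10⁻⁸·(232.9)³ = 2.864 W m^-2/K.
Hence the no-feedback warming is ΔF/(4σT_e³) = -2.78 K.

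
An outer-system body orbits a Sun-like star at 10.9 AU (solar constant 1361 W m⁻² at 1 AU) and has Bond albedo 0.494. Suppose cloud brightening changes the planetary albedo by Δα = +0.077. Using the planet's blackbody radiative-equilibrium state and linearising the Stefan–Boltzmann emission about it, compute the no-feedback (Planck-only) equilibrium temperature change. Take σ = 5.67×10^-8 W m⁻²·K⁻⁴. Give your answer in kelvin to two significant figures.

Irradiance scales as 1/d², so S = 1361 W m⁻² × (1/10.9)² = 11.46 W m⁻².
Reference equilibrium: T_e = [S(1−α)/(4σ)]^(1/4) = 71.10 K.
The change in absorbed flux is Δ[S(1−α)/4] = −SΔα/4 = -0.2205 W m⁻².
The Planck feedback parameter is 4σT_e³ = 0.08152 W m⁻²/K.
Hence the no-feedback warming is ΔF/(4σT_e³) = -2.70 K.

-2.7 K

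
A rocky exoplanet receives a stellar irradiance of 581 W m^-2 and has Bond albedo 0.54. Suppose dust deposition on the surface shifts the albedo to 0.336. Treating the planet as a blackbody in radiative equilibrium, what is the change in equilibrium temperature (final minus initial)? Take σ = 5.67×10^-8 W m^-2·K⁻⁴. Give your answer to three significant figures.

17.8 K

Before: T₁ = [581.0·0.46/(4σ)]^(1/4) = 185.3 K.
Final:   T₂ = [S(1−0.336)/(4σ)]^(1/4) = 203.1 K.
ΔT = T₂ − T₁ = 17.81 K.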